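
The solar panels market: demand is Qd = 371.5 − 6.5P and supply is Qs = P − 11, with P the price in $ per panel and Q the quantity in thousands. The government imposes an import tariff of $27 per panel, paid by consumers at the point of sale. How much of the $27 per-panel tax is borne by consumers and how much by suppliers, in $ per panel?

Consumers bear $3.6 per panel; suppliers bear $23.4 per panel.

Before the tax: set 371.5 − 6.5P = P − 11 → P* = $51, Q* = 40.
With the tax collected from consumers, demand (in seller-price terms) shifts: Qd = 371.5 − 6.5(P + 27).
New equilibrium: consumers pay $54.6, suppliers receive $27.6, Q = 16.6. (Wedge: Pb − Ps = 27.)
Burden on consumers: $3.6; on suppliers: $23.4. (They sum to $27.)
The less price-elastic side of the market bears the larger share of a per-unit tax.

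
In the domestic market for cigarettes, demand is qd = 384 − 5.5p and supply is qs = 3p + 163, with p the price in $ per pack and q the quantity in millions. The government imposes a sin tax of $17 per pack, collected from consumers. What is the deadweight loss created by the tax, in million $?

Deadweight loss = $280.5 million.

Without the tax, 384 − 5.5p = 3p + 163 gives 8.5p = 221, so p* = $26 and q* = 241.
With the tax collected from consumers, demand (in seller-price terms) shifts: qd = 384 − 5.5(p + 17).
New equilibrium: consumers pay $32, suppliers receive $15, q = 208. (Wedge: pb − ps = 17.)
Quantity falls by |ΔQ| = |241 − 208| = 33.
DWL = ½ · t · |ΔQ| = ½ · 17 · 33 = $280.5.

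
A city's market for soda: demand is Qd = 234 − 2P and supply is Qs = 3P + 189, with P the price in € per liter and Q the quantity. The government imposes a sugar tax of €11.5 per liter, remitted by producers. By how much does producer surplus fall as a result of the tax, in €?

Without the tax, 234 − 2P = 3P + 189 gives 5P = 45, so P* = €9 and Q* = 216.
With the tax collected from producers, supply shifts: Qs = 3(P − 11.5) + 189.
New equilibrium: buyers pay €15.9, producers receive €4.4, Q = 202.2. (Wedge: Pb − Ps = 11.5.)
ΔPS is the trapezoid between Q = 202.2 and Q = 216 of height €4.6: ½ · (216 + 202.2) · 4.6 = €961.86.

Producer surplus falls by €961.86.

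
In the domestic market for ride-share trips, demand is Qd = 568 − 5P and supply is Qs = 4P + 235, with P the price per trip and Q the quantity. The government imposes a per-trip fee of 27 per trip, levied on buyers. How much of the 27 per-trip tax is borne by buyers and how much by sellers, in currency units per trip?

Before the tax: set 568 − 5P = 4P + 235 → P* = 37, Q* = 383.
With the tax collected from buyers, demand (in seller-price terms) shifts: Qd = 568 − 5(P + 27).
New equilibrium: buyers pay 49, sellers receive 22, Q = 323. (Wedge: Pb − Ps = 27.)
Burden on buyers: 12; on sellers: 15. (They sum to 27.)

Buyers bear 12 per trip; sellers bear 15 per trip.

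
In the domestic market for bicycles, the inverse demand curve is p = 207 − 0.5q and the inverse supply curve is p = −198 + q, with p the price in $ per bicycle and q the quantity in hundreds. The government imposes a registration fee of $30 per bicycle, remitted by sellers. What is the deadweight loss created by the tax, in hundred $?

Inverting to q(p) form: qd = 414 − 2p; qs = p + 198.
Before the tax: set 414 − 2p = p + 198 → p* = $72, q* = 270.
With the tax collected from sellers, supply shifts: qs = (p − 30) + 198.
New equilibrium: buyers pay $82, sellers receive $52, q = 250. (Wedge: pb − ps = 30.)
Quantity falls by |ΔQ| = |270 − 250| = 20.
DWL = ½ · t · |ΔQ| = ½ · 30 · 20 = $300.

Deadweight loss = $300 hundred.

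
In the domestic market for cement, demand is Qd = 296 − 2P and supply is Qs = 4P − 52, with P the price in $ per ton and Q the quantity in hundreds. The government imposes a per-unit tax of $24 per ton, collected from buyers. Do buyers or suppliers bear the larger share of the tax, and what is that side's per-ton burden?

Buyers bear the larger share: $16 per ton.

Without the tax, 296 − 2P = 4P − 52 gives 6P = 348, so P* = $58 and Q* = 180.
With the tax collected from buyers, demand (in seller-price terms) shifts: Qd = 296 − 2(P + 24).
New equilibrium: buyers pay $74, suppliers receive $50, Q = 148. (Wedge: Pb − Ps = 24.)
Per-ton burden: buyers $16, suppliers $8.
Buyers take the larger share because demand is less price-elastic here (demand slope 2 vs supply slope 4).
The less price-elastic side of the market bears the larger share of a per-unit tax.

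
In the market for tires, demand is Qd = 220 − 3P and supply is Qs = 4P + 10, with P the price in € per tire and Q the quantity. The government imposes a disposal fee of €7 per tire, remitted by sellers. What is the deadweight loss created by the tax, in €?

Deadweight loss = €42.

Before the tax: set 220 − 3P = 4P + 10 → P* = €30, Q* = 130.
With the tax collected from sellers, supply shifts: Qs = 4(P − 7) + 10.
New equilibrium: consumers pay €34, sellers receive €27, Q = 118. (Wedge: Pb − Ps = 7.)
Quantity falls by |ΔQ| = |130 − 118| = 12.
DWL = ½ · t · |ΔQ| = ½ · 7 · 12 = €42.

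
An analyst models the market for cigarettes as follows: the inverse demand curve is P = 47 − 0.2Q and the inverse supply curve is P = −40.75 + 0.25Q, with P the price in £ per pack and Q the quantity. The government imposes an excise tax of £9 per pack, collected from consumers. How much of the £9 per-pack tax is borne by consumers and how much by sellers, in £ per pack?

Consumers bear £4 per pack; sellers bear £5 per pack.

Inverting to Q(P) form: Qd = 235 − 5P; Qs = 4P + 163.
Before the tax: set 235 − 5P = 4P + 163 → P* = £8, Q* = 195.
With the tax collected from consumers, demand (in seller-price terms) shifts: Qd = 235 − 5(P + 9).
Solving gives Q = 175 with consumers paying £12 and sellers receiving £3 (the £9 wedge).
Burden on consumers: £4; on sellers: £5. (They sum to £9.)
The less price-elastic side of the market bears the larger share of a per-unit tax.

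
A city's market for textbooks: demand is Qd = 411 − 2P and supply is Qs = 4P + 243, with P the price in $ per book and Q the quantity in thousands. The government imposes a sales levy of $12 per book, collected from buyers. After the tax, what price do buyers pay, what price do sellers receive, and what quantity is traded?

Before the tax: set 411 − 2P = 4P + 243 → P* = $28, Q* = 355.
With the tax collected from buyers, demand (in seller-price terms) shifts: Qd = 411 − 2(P + 12).
New equilibrium: buyers pay $36, sellers receive $24, Q = 339. (Wedge: Pb − Ps = 12.)
The less price-elastic side of the market bears the larger share of a per-unit tax.

Buyers pay $36; sellers receive $24; quantity = 339.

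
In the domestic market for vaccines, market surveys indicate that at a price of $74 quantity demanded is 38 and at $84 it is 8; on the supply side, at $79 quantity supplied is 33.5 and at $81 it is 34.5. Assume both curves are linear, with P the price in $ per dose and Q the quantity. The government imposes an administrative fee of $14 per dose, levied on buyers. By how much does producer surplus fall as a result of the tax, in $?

Producer surplus falls by $348.

Demand slope: (8 − 38)/(84 − 74) = -3, so Qd = 260 − 3P.
Supply slope: (34.5 − 33.5)/(81 − 79) = 0.5, so Qs = 0.5P − 6.
Before the tax: set 260 − 3P = 0.5P − 6 → P* = $76, Q* = 32.
With the tax collected from buyers, demand (in seller-price terms) shifts: Qd = 260 − 3(P + 14).
New equilibrium: buyers pay $78, producers receive $64, Q = 26. (Wedge: Pb − Ps = 14.)
ΔPS is the trapezoid between Q = 26 and Q = 32 of height $12: ½ · (32 + 26) · 12 = $348.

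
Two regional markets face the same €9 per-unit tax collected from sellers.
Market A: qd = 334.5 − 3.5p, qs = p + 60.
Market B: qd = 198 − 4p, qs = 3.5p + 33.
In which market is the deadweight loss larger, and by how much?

Market B, by €44.1.

Market A: pre-tax p* = €61, q* = 121; post-tax q = 114; deadweight loss = €31.5.
Market B: pre-tax p* = €22, q* = 110; post-tax q = 93.2; deadweight loss = €75.6.
Difference: €31.5 vs €75.6 → market B is larger by €44.1.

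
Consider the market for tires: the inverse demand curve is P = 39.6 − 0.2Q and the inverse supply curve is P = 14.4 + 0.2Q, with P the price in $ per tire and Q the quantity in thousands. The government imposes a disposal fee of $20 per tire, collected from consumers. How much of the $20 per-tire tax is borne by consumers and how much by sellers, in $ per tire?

Consumers bear $10 per tire; sellers bear $10 per tire.

Inverting to Q(P) form: Qd = 198 − 5P; Qs = 5P − 72.
Before the tax: set 198 − 5P = 5P − 72 → P* = $27, Q* = 63.
With the tax collected from consumers, demand (in seller-price terms) shifts: Qd = 198 − 5(P + 20).
New equilibrium: consumers pay $37, sellers receive $17, Q = 13. (Wedge: Pb − Ps = 20.)
Burden on consumers: $10; on sellers: $10. (They sum to $20.)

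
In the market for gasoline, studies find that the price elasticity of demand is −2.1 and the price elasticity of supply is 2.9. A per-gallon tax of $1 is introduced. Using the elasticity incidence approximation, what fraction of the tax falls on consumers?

Incidence ratio: consumers' share ≈ εs / (εs + |εd|) = 2.9 / (2.9 + 2.1) = 0.58.
Supply is the more elastic side, so consumers bear the larger share.

Consumers' share ≈ 0.58.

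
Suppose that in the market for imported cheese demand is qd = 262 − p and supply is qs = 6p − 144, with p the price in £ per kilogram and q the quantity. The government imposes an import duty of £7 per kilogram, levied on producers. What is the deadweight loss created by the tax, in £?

Deadweight loss = £21.

Without the tax, 262 − p = 6p − 144 gives 7p = 406, so p* = £58 and q* = 204.
With the tax collected from producers, supply shifts: qs = 6(p − 7) − 144.
New equilibrium: consumers pay £64, producers receive £57, q = 198. (Wedge: pb − ps = 7.)
Quantity falls by |ΔQ| = |204 − 198| = 6.
DWL = ½ · t · |ΔQ| = ½ · 7 · 6 = £21.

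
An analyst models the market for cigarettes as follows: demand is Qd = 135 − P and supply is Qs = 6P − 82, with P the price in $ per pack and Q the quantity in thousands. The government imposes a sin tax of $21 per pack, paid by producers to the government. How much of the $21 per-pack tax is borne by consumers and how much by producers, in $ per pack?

Before the tax: set 135 − P = 6P − 82 → P* = $31, Q* = 104.
With the tax collected from producers, supply shifts: Qs = 6(P − 21) − 82.
New equilibrium: consumers pay $49, producers receive $28, Q = 86. (Wedge: Pb − Ps = 21.)
Burden on consumers: $18; on producers: $3. (They sum to $21.)
The less price-elastic side of the market bears the larger share of a per-unit tax.

Consumers bear $18 per pack; producers bear $3 per pack.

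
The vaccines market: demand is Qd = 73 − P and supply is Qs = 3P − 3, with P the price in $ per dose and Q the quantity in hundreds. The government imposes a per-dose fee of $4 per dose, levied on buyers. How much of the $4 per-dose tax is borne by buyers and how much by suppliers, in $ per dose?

Without the tax, 73 − P = 3P − 3 gives 4P = 76, so P* = $19 and Q* = 54.
With the tax collected from buyers, demand (in seller-price terms) shifts: Qd = 73 − (P + 4).
New equilibrium: buyers pay $22, suppliers receive $18, Q = 51. (Wedge: Pb − Ps = 4.)
Burden on buyers: $3; on suppliers: $1. (They sum to $4.)

Buyers bear $3 per dose; suppliers bear $1 per dose.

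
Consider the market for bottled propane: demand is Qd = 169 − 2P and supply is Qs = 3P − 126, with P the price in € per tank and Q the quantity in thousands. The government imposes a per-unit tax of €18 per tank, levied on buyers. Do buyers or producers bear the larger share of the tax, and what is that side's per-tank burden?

Buyers bear the larger share: €10.8 per tank.

Without the tax, 169 − 2P = 3P − 126 gives 5P = 295, so P* = €59 and Q* = 51.
With the tax collected from buyers, demand (in seller-price terms) shifts: Qd = 169 − 2(P + 18).
New equilibrium: buyers pay €69.8, producers receive €51.8, Q = 29.4. (Wedge: Pb − Ps = 18.)
Per-tank burden: buyers €10.8, producers €7.2.
Buyers take the larger share because demand is less price-elastic here (demand slope 2 vs supply slope 3).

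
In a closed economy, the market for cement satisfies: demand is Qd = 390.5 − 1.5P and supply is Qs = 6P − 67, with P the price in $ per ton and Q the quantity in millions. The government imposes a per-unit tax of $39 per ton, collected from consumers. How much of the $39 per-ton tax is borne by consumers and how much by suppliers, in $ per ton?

Without the tax, 390.5 − 1.5P = 6P − 67 gives 7.5P = 457.5, so P* = $61 and Q* = 299.
With the tax collected from consumers, demand (in seller-price terms) shifts: Qd = 390.5 − 1.5(P + 39).
New equilibrium: consumers pay $92.2, suppliers receive $53.2, Q = 252.2. (Wedge: Pb − Ps = 39.)
Burden on consumers: $31.2; on suppliers: $7.8. (They sum to $39.)

Consumers bear $31.2 per ton; suppliers bear $7.8 per ton.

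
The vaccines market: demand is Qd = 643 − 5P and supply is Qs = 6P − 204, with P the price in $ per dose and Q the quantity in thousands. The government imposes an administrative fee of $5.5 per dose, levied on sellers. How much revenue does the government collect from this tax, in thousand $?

Before the tax: set 643 − 5P = 6P − 204 → P* = $77, Q* = 258.
With the tax collected from sellers, supply shifts: Qs = 6(P − 5.5) − 204.
New equilibrium: consumers pay $80, sellers receive $74.5, Q = 243. (Wedge: Pb − Ps = 5.5.)
Revenue = t · Q = 5.5 · 243 = $1336.5.

Tax revenue = $1336.5 thousand.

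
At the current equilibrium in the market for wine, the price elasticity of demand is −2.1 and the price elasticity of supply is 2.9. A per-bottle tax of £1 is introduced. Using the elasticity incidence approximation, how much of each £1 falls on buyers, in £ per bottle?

Buyers bear ≈ £0.58 per bottle.

Incidence ratio: buyers' share ≈ εs / (εs + |εd|) = 2.9 / (2.9 + 2.1) = 0.58.
So buyers bear ≈ 0.58 × £1 = £0.58; suppliers bear £0.42.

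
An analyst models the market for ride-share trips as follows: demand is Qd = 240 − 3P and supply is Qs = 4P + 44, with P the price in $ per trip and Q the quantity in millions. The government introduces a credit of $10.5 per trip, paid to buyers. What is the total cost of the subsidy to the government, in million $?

Government outlay = $1827 million.

Before the subsidy: set 240 − 3P = 4P + 44 → P* = $28, Q* = 156.
With a per-unit subsidy paid to buyers, each effectively pays P − 10.5, so demand becomes Qd = 240 − 3(P − 10.5).
New equilibrium: buyers pay $22, sellers receive $32.5, Q = 174. (Wedge: Pb − Ps = −10.5.)
Outlay = t · Q = 10.5 · 174 = $1827.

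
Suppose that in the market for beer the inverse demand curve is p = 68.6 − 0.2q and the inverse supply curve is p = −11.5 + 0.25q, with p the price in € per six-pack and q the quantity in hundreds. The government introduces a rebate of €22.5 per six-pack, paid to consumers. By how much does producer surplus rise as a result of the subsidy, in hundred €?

Rewrite in direct form: qd = 343 − 5p and qs = 4p + 46.
Before the subsidy: set 343 − 5p = 4p + 46 → p* = €33, q* = 178.
With a per-unit subsidy paid to consumers, each effectively pays p − 22.5, so demand becomes qd = 343 − 5(p − 22.5).
Solving gives q = 228 with consumers paying €23 and suppliers receiving €45.5 (the €22.5 wedge).
ΔPS is the trapezoid between Q = 228 and Q = 178 of height €12.5: ½ · (178 + 228) · 12.5 = €2537.5.

Producer surplus rises by €2537.5 hundred.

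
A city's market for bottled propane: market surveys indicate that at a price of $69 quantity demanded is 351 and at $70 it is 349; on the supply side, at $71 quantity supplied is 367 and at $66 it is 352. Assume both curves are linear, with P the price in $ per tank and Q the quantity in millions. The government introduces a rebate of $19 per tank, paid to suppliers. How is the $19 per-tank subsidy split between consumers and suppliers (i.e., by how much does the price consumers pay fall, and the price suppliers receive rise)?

Consumers gain $11.4 per tank; suppliers gain $7.6 per tank.

Demand slope: (349 − 351)/(70 − 69) = -2, so Qd = 489 − 2P.
Supply slope: (352 − 367)/(66 − 71) = 3, so Qs = 3P + 154.
Before the subsidy: set 489 − 2P = 3P + 154 → P* = $67, Q* = 355.
With a per-unit subsidy paid to suppliers, each receives P + 19 per unit sold, so supply becomes Qs = 3(P + 19) + 154.
New equilibrium: consumers pay $55.6, suppliers receive $74.6, Q = 377.8. (Wedge: Pb − Ps = −19.)
Gain to consumers: $11.4; to suppliers: $7.6. (They sum to $19.)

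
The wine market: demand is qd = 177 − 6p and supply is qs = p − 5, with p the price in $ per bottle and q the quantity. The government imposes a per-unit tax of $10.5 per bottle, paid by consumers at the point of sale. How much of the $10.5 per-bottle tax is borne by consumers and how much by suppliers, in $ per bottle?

Consumers bear $1.5 per bottle; suppliers bear $9 per bottle.

Before the tax: set 177 − 6p = p − 5 → p* = $26, q* = 21.
With the tax collected from consumers, demand (in seller-price terms) shifts: qd = 177 − 6(p + 10.5).
Solving gives q = 12 with consumers paying $27.5 and suppliers receiving $17 (the $10.5 wedge).
Burden on consumers: $1.5; on suppliers: $9. (They sum to $10.5.)
The less price-elastic side of the market bears the larger share of a per-unit tax.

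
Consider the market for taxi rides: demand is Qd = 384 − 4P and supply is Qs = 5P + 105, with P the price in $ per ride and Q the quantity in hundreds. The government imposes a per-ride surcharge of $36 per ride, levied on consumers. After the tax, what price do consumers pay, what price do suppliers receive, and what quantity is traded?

Before the tax: set 384 − 4P = 5P + 105 → P* = $31, Q* = 260.
With the tax collected from consumers, demand (in seller-price terms) shifts: Qd = 384 − 4(P + 36).
New equilibrium: consumers pay $51, suppliers receive $15, Q = 180. (Wedge: Pb − Ps = 36.)

Consumers pay $51; suppliers receive $15; quantity = 180.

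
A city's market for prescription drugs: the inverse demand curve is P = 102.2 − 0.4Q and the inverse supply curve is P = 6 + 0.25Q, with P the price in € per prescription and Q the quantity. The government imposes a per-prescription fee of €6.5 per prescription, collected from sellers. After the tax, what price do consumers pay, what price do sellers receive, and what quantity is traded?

Rewrite in direct form: Qd = 255.5 − 2.5P and Qs = 4P − 24.
Without the tax, 255.5 − 2.5P = 4P − 24 gives 6.5P = 279.5, so P* = €43 and Q* = 148.
With the tax collected from sellers, supply shifts: Qs = 4(P − 6.5) − 24.
Solving gives Q = 138 with consumers paying €47 and sellers receiving €40.5 (the €6.5 wedge).

Consumers pay €47; sellers receive €40.5; quantity = 138.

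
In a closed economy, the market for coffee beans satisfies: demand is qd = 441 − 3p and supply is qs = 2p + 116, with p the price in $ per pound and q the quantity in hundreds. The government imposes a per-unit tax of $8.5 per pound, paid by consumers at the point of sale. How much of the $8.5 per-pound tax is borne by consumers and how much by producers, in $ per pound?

Consumers bear $3.4 per pound; producers bear $5.1 per pound.

Before the tax: set 441 − 3p = 2p + 116 → p* = $65, q* = 246.
With the tax collected from consumers, demand (in seller-price terms) shifts: qd = 441 − 3(p + 8.5).
New equilibrium: consumers pay $68.4, producers receive $59.9, q = 235.8. (Wedge: pb − ps = 8.5.)
Burden on consumers: $3.4; on producers: $5.1. (They sum to $8.5.)
The less price-elastic side of the market bears the larger share of a per-unit tax.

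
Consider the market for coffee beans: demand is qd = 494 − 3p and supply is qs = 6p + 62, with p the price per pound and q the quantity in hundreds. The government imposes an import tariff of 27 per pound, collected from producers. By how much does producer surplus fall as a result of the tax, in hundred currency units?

Producer surplus falls by 2907 hundred.

Before the tax: set 494 − 3p = 6p + 62 → p* = 48, q* = 350.
With the tax collected from producers, supply shifts: qs = 6(p − 27) + 62.
Solving gives q = 296 with buyers paying 66 and producers receiving 39 (the 27 wedge).
ΔPS is the trapezoid between Q = 296 and Q = 350 of height 9: ½ · (350 + 296) · 9 = 2907.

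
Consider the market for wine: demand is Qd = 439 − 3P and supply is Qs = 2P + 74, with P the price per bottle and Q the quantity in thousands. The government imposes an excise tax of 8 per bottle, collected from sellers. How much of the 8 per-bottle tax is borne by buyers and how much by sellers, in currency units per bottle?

Before the tax: set 439 − 3P = 2P + 74 → P* = 73, Q* = 220.
With the tax collected from sellers, supply shifts: Qs = 2(P − 8) + 74.
New equilibrium: buyers pay 76.2, sellers receive 68.2, Q = 210.4. (Wedge: Pb − Ps = 8.)
Burden on buyers: 3.2; on sellers: 4.8. (They sum to 8.)
The less price-elastic side of the market bears the larger share of a per-unit tax.

Buyers bear 3.2 per bottle; sellers bear 4.8 per bottle.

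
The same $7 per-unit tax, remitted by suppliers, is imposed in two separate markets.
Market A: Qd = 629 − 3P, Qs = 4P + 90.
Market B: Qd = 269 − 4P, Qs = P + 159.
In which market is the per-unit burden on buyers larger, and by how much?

Market A: pre-tax P* = $77, Q* = 398; post-tax Q = 386; per-unit burden on buyers = $4.
Market B: pre-tax P* = $22, Q* = 181; post-tax Q = 175.4; per-unit burden on buyers = $1.4.
Difference: $4 vs $1.4 → market A is larger by $2.6.

Market A, by $2.6.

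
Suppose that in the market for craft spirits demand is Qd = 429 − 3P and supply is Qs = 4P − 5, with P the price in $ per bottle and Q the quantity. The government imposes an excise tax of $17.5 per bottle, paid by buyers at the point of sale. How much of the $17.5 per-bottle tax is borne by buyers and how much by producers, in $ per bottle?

Buyers bear $10 per bottle; producers bear $7.5 per bottle.

Before the tax: set 429 − 3P = 4P − 5 → P* = $62, Q* = 243.
With the tax collected from buyers, demand (in seller-price terms) shifts: Qd = 429 − 3(P + 17.5).
Solving gives Q = 213 with buyers paying $72 and producers receiving $54.5 (the $17.5 wedge).
Burden on buyers: $10; on producers: $7.5. (They sum to $17.5.)
The less price-elastic side of the market bears the larger share of a per-unit tax.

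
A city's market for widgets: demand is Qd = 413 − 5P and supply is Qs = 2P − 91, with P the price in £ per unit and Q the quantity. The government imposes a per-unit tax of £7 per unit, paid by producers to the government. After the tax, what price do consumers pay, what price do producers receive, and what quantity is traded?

Before the tax: set 413 − 5P = 2P − 91 → P* = £72, Q* = 53.
With the tax collected from producers, supply shifts: Qs = 2(P − 7) − 91.
New equilibrium: consumers pay £74, producers receive £67, Q = 43. (Wedge: Pb − Ps = 7.)
The less price-elastic side of the market bears the larger share of a per-unit tax.

Consumers pay £74; producers receive £67; quantity = 43.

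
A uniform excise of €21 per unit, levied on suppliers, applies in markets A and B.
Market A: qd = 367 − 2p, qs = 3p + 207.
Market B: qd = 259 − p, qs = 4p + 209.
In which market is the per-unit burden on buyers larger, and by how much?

Market A: pre-tax p* = €32, q* = 303; post-tax q = 277.8; per-unit burden on buyers = €12.6.
Market B: pre-tax p* = €10, q* = 249; post-tax q = 232.2; per-unit burden on buyers = €16.8.
Difference: €12.6 vs €16.8 → market B is larger by €4.2.

Market B, by €4.2.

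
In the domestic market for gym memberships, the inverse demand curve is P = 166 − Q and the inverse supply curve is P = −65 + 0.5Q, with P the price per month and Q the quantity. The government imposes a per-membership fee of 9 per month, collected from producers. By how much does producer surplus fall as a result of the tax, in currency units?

Rewrite in direct form: Qd = 166 − P and Qs = 2P + 130.
Before the tax: set 166 − P = 2P + 130 → P* = 12, Q* = 154.
With the tax collected from producers, supply shifts: Qs = 2(P − 9) + 130.
Solving gives Q = 148 with consumers paying 18 and producers receiving 9 (the 9 wedge).
ΔPS is the trapezoid between Q = 148 and Q = 154 of height 3: ½ · (154 + 148) · 3 = 453.

Producer surplus falls by 453.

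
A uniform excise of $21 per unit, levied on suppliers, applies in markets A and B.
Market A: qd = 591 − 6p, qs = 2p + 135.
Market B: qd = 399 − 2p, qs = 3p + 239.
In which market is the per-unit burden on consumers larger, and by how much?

Market B, by $7.35.

Market A: pre-tax p* = $57, q* = 249; post-tax q = 217.5; per-unit burden on consumers = $5.25.
Market B: pre-tax p* = $32, q* = 335; post-tax q = 309.8; per-unit burden on consumers = $12.6.
Difference: $5.25 vs $12.6 → market B is larger by $7.35.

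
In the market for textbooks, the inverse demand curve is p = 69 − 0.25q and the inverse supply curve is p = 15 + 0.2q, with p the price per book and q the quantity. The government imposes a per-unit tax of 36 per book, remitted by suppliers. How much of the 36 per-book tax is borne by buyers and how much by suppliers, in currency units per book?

Buyers bear 20 per book; suppliers bear 16 per book.

Inverting to q(p) form: qd = 276 − 4p; qs = 5p − 75.
Before the tax: set 276 − 4p = 5p − 75 → p* = 39, q* = 120.
With the tax collected from suppliers, supply shifts: qs = 5(p − 36) − 75.
New equilibrium: buyers pay 59, suppliers receive 23, q = 40. (Wedge: pb − ps = 36.)
Burden on buyers: 20; on suppliers: 16. (They sum to 36.)
The less price-elastic side of the market bears the larger share of a per-unit tax.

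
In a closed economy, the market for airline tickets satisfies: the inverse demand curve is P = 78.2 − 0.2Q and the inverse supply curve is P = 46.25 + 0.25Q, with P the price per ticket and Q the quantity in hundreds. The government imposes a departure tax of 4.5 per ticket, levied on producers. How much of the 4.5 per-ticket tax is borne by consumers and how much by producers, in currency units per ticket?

Rewrite in direct form: Qd = 391 − 5P and Qs = 4P − 185.
Without the tax, 391 − 5P = 4P − 185 gives 9P = 576, so P* = 64 and Q* = 71.
With the tax collected from producers, supply shifts: Qs = 4(P − 4.5) − 185.
Solving gives Q = 61 with consumers paying 66 and producers receiving 61.5 (the 4.5 wedge).
Burden on consumers: 2; on producers: 2.5. (They sum to 4.5.)

Consumers bear 2 per ticket; producers bear 2.5 per ticket.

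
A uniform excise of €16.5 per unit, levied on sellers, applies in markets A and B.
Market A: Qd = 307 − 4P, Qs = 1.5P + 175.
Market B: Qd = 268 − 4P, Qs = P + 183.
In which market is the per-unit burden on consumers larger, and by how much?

Market A: pre-tax P* = €24, Q* = 211; post-tax Q = 193; per-unit burden on consumers = €4.5.
Market B: pre-tax P* = €17, Q* = 200; post-tax Q = 186.8; per-unit burden on consumers = €3.3.
Difference: €4.5 vs €3.3 → market A is larger by €1.2.

Market A, by €1.2.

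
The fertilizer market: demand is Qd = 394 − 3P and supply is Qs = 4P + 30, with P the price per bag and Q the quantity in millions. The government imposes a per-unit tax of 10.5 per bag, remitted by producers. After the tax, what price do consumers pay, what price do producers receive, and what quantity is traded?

Consumers pay 58; producers receive 47.5; quantity = 220.

Without the tax, 394 − 3P = 4P + 30 gives 7P = 364, so P* = 52 and Q* = 238.
With the tax collected from producers, supply shifts: Qs = 4(P − 10.5) + 30.
Solving gives Q = 220 with consumers paying 58 and producers receiving 47.5 (the 10.5 wedge).
The less price-elastic side of the market bears the larger share of a per-unit tax.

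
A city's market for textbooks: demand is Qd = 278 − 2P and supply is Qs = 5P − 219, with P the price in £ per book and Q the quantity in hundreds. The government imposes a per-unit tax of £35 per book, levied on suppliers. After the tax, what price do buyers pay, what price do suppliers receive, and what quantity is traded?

Without the tax, 278 − 2P = 5P − 219 gives 7P = 497, so P* = £71 and Q* = 136.
With the tax collected from suppliers, supply shifts: Qs = 5(P − 35) − 219.
Solving gives Q = 86 with buyers paying £96 and suppliers receiving £61 (the £35 wedge).

Buyers pay £96; suppliers receive £61; quantity = 86.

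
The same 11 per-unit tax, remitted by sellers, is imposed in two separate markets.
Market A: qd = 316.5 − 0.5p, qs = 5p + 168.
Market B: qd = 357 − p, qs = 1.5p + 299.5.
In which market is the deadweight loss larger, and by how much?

Market A: pre-tax p* = 27, q* = 303; post-tax q = 298; deadweight loss = 27.5.
Market B: pre-tax p* = 23, q* = 334; post-tax q = 327.4; deadweight loss = 36.3.
Difference: 27.5 vs 36.3 → market B is larger by 8.8.

Market B, by 8.8.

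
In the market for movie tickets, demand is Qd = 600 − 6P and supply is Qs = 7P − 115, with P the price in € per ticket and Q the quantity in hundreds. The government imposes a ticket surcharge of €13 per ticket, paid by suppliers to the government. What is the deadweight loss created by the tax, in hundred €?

Before the tax: set 600 − 6P = 7P − 115 → P* = €55, Q* = 270.
With the tax collected from suppliers, supply shifts: Qs = 7(P − 13) − 115.
Solving gives Q = 228 with buyers paying €62 and suppliers receiving €49 (the €13 wedge).
Quantity falls by |ΔQ| = |270 − 228| = 42.
DWL = ½ · t · |ΔQ| = ½ · 13 · 42 = €273.

Deadweight loss = €273 hundred.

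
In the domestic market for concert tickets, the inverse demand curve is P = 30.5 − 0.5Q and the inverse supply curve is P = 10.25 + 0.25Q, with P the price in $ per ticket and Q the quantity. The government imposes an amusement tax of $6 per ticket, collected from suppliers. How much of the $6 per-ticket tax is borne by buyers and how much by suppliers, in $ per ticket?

Inverting to Q(P) form: Qd = 61 − 2P; Qs = 4P − 41.
Before the tax: set 61 − 2P = 4P − 41 → P* = $17, Q* = 27.
With the tax collected from suppliers, supply shifts: Qs = 4(P − 6) − 41.
New equilibrium: buyers pay $21, suppliers receive $15, Q = 19. (Wedge: Pb − Ps = 6.)
Burden on buyers: $4; on suppliers: $2. (They sum to $6.)
The less price-elastic side of the market bears the larger share of a per-unit tax.

Buyers bear $4 per ticket; suppliers bear $2 per ticket.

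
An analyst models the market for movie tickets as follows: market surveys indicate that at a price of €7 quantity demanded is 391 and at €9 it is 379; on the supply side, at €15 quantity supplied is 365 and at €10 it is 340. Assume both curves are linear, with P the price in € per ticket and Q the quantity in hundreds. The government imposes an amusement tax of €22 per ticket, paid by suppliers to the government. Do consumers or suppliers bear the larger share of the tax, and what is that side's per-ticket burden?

Demand slope: (379 − 391)/(9 − 7) = -6, so Qd = 433 − 6P.
Supply slope: (340 − 365)/(10 − 15) = 5, so Qs = 5P + 290.
Before the tax: set 433 − 6P = 5P + 290 → P* = €13, Q* = 355.
With the tax collected from suppliers, supply shifts: Qs = 5(P − 22) + 290.
New equilibrium: consumers pay €23, suppliers receive €1, Q = 295. (Wedge: Pb − Ps = 22.)
Per-ticket burden: consumers €10, suppliers €12.
Suppliers take the larger share because supply is less price-elastic here (demand slope 6 vs supply slope 5).

Suppliers bear the larger share: €12 per ticket.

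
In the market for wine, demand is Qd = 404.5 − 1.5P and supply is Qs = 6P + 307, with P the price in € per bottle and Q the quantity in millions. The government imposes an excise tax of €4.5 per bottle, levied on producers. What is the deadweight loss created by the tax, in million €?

Deadweight loss = €12.15 million.

Without the tax, 404.5 − 1.5P = 6P + 307 gives 7.5P = 97.5, so P* = €13 and Q* = 385.
With the tax collected from producers, supply shifts: Qs = 6(P − 4.5) + 307.
New equilibrium: buyers pay €16.6, producers receive €12.1, Q = 379.6. (Wedge: Pb − Ps = 4.5.)
Quantity falls by |ΔQ| = |385 − 379.6| = 5.4.
DWL = ½ · t · |ΔQ| = ½ · 4.5 · 5.4 = €12.15.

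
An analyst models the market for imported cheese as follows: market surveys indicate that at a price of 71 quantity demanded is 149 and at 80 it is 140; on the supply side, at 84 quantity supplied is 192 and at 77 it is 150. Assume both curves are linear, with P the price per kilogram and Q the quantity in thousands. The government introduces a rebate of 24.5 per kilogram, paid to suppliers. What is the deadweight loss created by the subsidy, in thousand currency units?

Demand slope: (140 − 149)/(80 − 71) = -1, so Qd = 220 − P.
Supply slope: (150 − 192)/(77 − 84) = 6, so Qs = 6P − 312.
Without the subsidy, 220 − P = 6P − 312 gives 7P = 532, so P* = 76 and Q* = 144.
With a per-unit subsidy paid to suppliers, each receives P + 24.5 per unit sold, so supply becomes Qs = 6(P + 24.5) − 312.
New equilibrium: buyers pay 55, suppliers receive 79.5, Q = 165. (Wedge: Pb − Ps = −24.5.)
Quantity rises by |ΔQ| = |144 − 165| = 21.
DWL = ½ · t · |ΔQ| = ½ · 24.5 · 21 = 257.25.

Deadweight loss = 257.25 thousand.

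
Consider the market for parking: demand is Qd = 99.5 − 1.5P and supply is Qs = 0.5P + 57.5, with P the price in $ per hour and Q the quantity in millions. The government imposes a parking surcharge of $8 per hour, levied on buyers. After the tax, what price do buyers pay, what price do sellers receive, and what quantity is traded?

Buyers pay $23; sellers receive $15; quantity = 65.

Before the tax: set 99.5 − 1.5P = 0.5P + 57.5 → P* = $21, Q* = 68.
With the tax collected from buyers, demand (in seller-price terms) shifts: Qd = 99.5 − 1.5(P + 8).
New equilibrium: buyers pay $23, sellers receive $15, Q = 65. (Wedge: Pb − Ps = 8.)
The less price-elastic side of the market bears the larger share of a per-unit tax.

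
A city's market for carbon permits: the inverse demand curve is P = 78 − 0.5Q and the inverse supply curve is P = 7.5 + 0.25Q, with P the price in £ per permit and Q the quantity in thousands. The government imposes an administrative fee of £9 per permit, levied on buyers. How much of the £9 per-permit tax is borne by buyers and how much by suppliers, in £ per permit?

Rewrite in direct form: Qd = 156 − 2P and Qs = 4P − 30.
Without the tax, 156 − 2P = 4P − 30 gives 6P = 186, so P* = £31 and Q* = 94.
With the tax collected from buyers, demand (in seller-price terms) shifts: Qd = 156 − 2(P + 9).
New equilibrium: buyers pay £37, suppliers receive £28, Q = 82. (Wedge: Pb − Ps = 9.)
Burden on buyers: £6; on suppliers: £3. (They sum to £9.)
The less price-elastic side of the market bears the larger share of a per-unit tax.

Buyers bear £6 per permit; suppliers bear £3 per permit.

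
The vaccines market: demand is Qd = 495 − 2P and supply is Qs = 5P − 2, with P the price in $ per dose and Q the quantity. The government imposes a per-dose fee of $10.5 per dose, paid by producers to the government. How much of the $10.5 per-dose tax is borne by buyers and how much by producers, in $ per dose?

Buyers bear $7.5 per dose; producers bear $3 per dose.

Before the tax: set 495 − 2P = 5P − 2 → P* = $71, Q* = 353.
With the tax collected from producers, supply shifts: Qs = 5(P − 10.5) − 2.
New equilibrium: buyers pay $78.5, producers receive $68, Q = 338. (Wedge: Pb − Ps = 10.5.)
Burden on buyers: $7.5; on producers: $3. (They sum to $10.5.)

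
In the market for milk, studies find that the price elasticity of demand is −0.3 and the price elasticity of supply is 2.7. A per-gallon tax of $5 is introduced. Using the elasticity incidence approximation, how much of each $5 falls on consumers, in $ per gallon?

Consumers bear ≈ $4.5 per gallon.

Incidence ratio: consumers' share ≈ εs / (εs + |εd|) = 2.7 / (2.7 + 0.3) = 0.9.
So consumers bear ≈ 0.9 × $5 = $4.5; suppliers bear $0.5.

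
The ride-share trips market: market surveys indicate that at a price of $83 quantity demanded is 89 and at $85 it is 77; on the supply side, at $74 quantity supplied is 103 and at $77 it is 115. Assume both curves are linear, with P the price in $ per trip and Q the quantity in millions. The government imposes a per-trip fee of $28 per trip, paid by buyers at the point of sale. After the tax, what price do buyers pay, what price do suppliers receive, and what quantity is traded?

Demand slope: (77 − 89)/(85 − 83) = -6, so Qd = 587 − 6P.
Supply slope: (115 − 103)/(77 − 74) = 4, so Qs = 4P − 193.
Without the tax, 587 − 6P = 4P − 193 gives 10P = 780, so P* = $78 and Q* = 119.
With the tax collected from buyers, demand (in seller-price terms) shifts: Qd = 587 − 6(P + 28).
Solving gives Q = 51.8 with buyers paying $89.2 and suppliers receiving $61.2 (the $28 wedge).

Buyers pay $89.2; suppliers receive $61.2; quantity = 51.8.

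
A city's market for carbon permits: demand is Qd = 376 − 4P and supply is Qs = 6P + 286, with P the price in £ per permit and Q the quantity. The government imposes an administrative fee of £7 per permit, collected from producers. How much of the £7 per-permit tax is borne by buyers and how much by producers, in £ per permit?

Buyers bear £4.2 per permit; producers bear £2.8 per permit.

Without the tax, 376 − 4P = 6P + 286 gives 10P = 90, so P* = £9 and Q* = 340.
With the tax collected from producers, supply shifts: Qs = 6(P − 7) + 286.
New equilibrium: buyers pay £13.2, producers receive £6.2, Q = 323.2. (Wedge: Pb − Ps = 7.)
Burden on buyers: £4.2; on producers: £2.8. (They sum to £7.)
The less price-elastic side of the market bears the larger share of a per-unit tax.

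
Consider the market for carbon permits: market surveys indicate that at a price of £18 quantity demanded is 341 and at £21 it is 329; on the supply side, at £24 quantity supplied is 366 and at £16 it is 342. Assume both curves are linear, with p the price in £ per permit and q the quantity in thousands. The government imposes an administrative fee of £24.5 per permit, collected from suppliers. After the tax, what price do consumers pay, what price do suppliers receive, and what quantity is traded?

Consumers pay £27.5; suppliers receive £3; quantity = 303.

Demand slope: (329 − 341)/(21 − 18) = -4, so qd = 413 − 4p.
Supply slope: (342 − 366)/(16 − 24) = 3, so qs = 3p + 294.
Without the tax, 413 − 4p = 3p + 294 gives 7p = 119, so p* = £17 and q* = 345.
With the tax collected from suppliers, supply shifts: qs = 3(p − 24.5) + 294.
Solving gives q = 303 with consumers paying £27.5 and suppliers receiving £3 (the £24.5 wedge).
The less price-elastic side of the market bears the larger share of a per-unit tax.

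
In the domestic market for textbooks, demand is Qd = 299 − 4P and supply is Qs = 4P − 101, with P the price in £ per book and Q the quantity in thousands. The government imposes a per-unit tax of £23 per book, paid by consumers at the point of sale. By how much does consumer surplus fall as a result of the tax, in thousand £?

Without the tax, 299 − 4P = 4P − 101 gives 8P = 400, so P* = £50 and Q* = 99.
With the tax collected from consumers, demand (in seller-price terms) shifts: Qd = 299 − 4(P + 23).
New equilibrium: consumers pay £61.5, producers receive £38.5, Q = 53. (Wedge: Pb − Ps = 23.)
ΔCS is the trapezoid between Q = 53 and Q = 99 of height £11.5: ½ · (99 + 53) · 11.5 = £874.

Consumer surplus falls by £874 thousand.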